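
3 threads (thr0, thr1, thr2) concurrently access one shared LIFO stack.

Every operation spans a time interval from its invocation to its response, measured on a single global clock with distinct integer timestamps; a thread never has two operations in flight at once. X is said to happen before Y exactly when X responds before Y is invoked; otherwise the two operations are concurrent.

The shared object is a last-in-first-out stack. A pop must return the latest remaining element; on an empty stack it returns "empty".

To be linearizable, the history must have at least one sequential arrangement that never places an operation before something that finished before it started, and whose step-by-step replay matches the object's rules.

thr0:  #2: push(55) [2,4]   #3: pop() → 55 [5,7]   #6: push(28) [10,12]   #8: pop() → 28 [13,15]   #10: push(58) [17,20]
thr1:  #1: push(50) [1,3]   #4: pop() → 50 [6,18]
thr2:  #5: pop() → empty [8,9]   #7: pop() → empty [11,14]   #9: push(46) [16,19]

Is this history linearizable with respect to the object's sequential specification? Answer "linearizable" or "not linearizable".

linearizable

one valid linearization: #1, #2, #3, #4, #5, #6, #8, #7, #9, #10
after step 1 (#1 push(50)): stack <50>
after step 2 (#2 push(55)): stack <50,55>
after step 3 (#3 pop() → 55): stack <50>
after step 4 (#4 pop() → 50): stack <>
after step 5 (#5 pop() → empty): stack <>
after step 6 (#6 push(28)): stack <28>
after step 7 (#8 pop() → 28): stack <>
after step 8 (#7 pop() → empty): stack <>
after step 9 (#9 push(46)): stack <46>
after step 10 (#10 push(58)): stack <46,58>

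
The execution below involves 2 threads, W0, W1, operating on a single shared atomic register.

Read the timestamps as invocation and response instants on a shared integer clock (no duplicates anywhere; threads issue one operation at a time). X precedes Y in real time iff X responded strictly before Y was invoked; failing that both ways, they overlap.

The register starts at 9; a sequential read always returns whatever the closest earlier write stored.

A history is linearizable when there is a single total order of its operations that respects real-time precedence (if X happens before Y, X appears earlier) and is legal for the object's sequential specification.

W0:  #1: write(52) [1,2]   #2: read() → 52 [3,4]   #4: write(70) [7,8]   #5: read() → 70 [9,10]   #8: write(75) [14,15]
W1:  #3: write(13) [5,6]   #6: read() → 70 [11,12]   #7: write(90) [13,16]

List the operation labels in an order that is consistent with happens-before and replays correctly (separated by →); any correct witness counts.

#1 → #2 → #3 → #4 → #5 → #6 → #7 → #8

after step 1 (#1 write(52)): value 52
after step 2 (#2 read() → 52): value 52
after step 3 (#3 write(13)): value 13
after step 4 (#4 write(70)): value 70
after step 5 (#5 read() → 70): value 70
after step 6 (#6 read() → 70): value 70
after step 7 (#7 write(90)): value 90
after step 8 (#8 write(75)): value 75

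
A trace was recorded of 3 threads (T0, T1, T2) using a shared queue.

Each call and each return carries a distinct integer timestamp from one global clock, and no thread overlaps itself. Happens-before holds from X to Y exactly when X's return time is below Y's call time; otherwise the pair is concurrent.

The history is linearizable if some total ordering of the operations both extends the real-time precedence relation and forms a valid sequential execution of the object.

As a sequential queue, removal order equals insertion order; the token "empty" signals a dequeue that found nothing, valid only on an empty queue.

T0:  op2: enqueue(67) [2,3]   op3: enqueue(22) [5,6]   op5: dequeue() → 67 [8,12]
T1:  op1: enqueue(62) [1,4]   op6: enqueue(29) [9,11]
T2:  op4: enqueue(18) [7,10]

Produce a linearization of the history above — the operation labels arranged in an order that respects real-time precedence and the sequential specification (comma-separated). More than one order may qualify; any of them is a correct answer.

step 1: op2 enqueue(67) — queue <67>
step 2: op1 enqueue(62) — queue <67,62>
step 3: op3 enqueue(22) — queue <67,62,22>
step 4: op4 enqueue(18) — queue <67,62,22,18>
step 5: op5 dequeue() → 67 — queue <62,22,18>
step 6: op6 enqueue(29) — queue <62,22,18,29>

op2, op1, op3, op4, op5, op6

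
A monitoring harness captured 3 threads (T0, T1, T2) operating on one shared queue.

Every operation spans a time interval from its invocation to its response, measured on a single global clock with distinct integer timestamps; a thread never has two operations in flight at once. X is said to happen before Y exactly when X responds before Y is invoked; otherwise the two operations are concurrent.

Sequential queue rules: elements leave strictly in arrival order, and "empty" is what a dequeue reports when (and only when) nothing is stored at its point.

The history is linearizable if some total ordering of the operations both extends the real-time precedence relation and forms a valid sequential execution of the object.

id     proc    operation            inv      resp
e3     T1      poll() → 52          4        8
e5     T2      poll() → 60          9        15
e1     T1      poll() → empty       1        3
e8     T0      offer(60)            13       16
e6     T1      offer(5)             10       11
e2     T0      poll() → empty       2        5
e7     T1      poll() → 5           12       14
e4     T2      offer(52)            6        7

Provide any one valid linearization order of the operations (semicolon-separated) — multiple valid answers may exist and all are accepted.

e1; e2; e4; e3; e6; e7; e8; e5

step 1: e1 poll() → empty — queue <>
step 2: e2 poll() → empty — queue <>
step 3: e4 offer(52) — queue <52>
step 4: e3 poll() → 52 — queue <>
step 5: e6 offer(5) — queue <5>
step 6: e7 poll() → 5 — queue <>
step 7: e8 offer(60) — queue <60>
step 8: e5 poll() → 60 — queue <>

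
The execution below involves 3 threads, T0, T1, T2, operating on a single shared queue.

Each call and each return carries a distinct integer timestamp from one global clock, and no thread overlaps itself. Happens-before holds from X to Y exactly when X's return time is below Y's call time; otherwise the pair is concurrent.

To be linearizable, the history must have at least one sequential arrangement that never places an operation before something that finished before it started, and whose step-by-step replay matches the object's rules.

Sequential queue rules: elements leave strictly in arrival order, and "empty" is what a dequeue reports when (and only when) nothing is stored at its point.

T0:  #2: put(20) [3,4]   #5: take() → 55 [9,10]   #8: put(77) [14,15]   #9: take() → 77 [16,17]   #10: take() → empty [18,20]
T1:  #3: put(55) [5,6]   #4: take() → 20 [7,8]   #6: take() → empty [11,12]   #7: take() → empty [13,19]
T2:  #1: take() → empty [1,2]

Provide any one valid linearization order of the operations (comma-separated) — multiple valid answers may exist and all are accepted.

1. #1 take() → empty, leaving queue <>
2. #2 put(20), leaving queue <20>
3. #3 put(55), leaving queue <20,55>
4. #4 take() → 20, leaving queue <55>
5. #5 take() → 55, leaving queue <>
6. #6 take() → empty, leaving queue <>
7. #7 take() → empty, leaving queue <>
8. #8 put(77), leaving queue <77>
9. #9 take() → 77, leaving queue <>
10. #10 take() → empty, leaving queue <>

#1, #2, #3, #4, #5, #6, #7, #8, #9, #10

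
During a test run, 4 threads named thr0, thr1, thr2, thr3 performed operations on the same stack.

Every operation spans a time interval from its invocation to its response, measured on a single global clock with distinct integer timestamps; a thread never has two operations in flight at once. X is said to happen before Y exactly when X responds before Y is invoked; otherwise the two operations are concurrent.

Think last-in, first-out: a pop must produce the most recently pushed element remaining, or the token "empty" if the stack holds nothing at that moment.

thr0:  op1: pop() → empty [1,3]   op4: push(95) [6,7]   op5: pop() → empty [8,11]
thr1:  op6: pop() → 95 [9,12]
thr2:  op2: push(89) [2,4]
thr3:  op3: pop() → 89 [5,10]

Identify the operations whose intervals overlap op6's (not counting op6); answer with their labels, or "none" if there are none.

op3, op5

op6 runs from 9 to 12; window-overlapping ops are concurrent
op1 [1,3]: before
op2 [2,4]: before
op3 [5,10]: concurrent
op4 [6,7]: before
op5 [8,11]: concurrent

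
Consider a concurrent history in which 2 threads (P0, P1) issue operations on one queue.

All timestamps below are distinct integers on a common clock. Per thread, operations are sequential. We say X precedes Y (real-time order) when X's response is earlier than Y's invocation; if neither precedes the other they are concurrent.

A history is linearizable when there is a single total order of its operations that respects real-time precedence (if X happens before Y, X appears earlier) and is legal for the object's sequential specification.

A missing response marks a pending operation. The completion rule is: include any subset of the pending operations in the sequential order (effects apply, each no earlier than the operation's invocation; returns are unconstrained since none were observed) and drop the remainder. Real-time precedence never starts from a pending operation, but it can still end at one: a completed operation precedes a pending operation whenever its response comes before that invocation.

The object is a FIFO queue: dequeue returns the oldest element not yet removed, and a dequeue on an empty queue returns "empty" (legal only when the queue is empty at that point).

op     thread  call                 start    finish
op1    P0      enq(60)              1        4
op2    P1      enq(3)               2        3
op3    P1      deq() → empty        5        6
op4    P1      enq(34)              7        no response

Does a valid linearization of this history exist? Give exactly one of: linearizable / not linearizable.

not linearizable

events 1..5 are fine; event 6 — the response of op3 at time 6 — makes the prefix non-linearizable
all 2 real-time-respecting orders fail — 3 completed queue operations, no legal replay
sample order op1, op2, op3 stalls at step 3 — op3 deq() → empty has no legal effect
sample order op2, op1, op3 stalls at step 3 — op3 deq() → empty has no legal effect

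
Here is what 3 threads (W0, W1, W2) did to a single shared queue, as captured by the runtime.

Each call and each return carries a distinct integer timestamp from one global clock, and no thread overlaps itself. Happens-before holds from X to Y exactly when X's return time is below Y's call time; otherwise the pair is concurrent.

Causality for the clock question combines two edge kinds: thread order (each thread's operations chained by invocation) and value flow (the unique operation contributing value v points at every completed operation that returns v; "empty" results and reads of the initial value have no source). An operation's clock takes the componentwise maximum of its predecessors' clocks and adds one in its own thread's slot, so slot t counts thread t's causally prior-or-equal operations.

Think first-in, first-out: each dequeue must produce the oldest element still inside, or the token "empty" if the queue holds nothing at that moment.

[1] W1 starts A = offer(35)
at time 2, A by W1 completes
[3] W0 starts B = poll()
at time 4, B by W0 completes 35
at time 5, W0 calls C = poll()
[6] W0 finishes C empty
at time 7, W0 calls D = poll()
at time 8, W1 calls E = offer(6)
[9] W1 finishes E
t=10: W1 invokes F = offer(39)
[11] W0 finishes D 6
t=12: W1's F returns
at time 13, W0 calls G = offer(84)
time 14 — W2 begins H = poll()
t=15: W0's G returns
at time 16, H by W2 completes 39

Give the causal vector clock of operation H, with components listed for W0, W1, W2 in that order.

(0, 3, 1)

invoked at 1, A has no predecessors; its own W1 bump gives (0, 1, 0)
E, invoked 8, takes VC(A)=(0, 1, 0) under max, adds 1 for W1 → (0, 2, 0)
B, invoked 3, takes VC(A)=(0, 1, 0) under max, adds 1 for W0 → (1, 1, 0)
F, invoked 10, takes VC(E)=(0, 2, 0) under max, adds 1 for W1 → (0, 3, 0)
C, invoked 5, takes VC(B)=(1, 1, 0) under max, adds 1 for W0 → (2, 1, 0)
H, invoked 14, takes VC(F)=(0, 3, 0) under max, adds 1 for W2 → (0, 3, 1)
D, invoked 7, takes VC(C)=(2, 1, 0), VC(E)=(0, 2, 0) under max, adds 1 for W0 → (3, 2, 0)
G, invoked 13, takes VC(D)=(3, 2, 0) under max, adds 1 for W0 → (4, 2, 0)
target: VC(H) = (0, 3, 1)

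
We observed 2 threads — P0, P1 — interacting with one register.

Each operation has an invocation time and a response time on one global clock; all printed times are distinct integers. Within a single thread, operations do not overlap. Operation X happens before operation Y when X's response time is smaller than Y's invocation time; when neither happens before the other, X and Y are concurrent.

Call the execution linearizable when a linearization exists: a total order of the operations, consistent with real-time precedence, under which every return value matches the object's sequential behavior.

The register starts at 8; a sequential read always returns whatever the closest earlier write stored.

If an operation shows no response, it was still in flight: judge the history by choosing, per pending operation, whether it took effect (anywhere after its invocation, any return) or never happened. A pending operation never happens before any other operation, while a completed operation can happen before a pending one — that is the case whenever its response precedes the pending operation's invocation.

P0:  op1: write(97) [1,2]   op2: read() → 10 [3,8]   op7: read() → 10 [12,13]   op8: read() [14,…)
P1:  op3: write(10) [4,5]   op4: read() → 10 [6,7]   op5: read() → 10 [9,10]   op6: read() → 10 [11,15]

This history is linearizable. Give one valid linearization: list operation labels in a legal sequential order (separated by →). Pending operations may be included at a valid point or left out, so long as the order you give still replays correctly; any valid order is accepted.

op1 → op3 → op2 → op4 → op5 → op6 → op7

1. op1 write(97), leaving value 97
2. op3 write(10), leaving value 10
3. op2 read() → 10, leaving value 10
4. op4 read() → 10, leaving value 10
5. op5 read() → 10, leaving value 10
6. op6 read() → 10, leaving value 10
7. op7 read() → 10, leaving value 10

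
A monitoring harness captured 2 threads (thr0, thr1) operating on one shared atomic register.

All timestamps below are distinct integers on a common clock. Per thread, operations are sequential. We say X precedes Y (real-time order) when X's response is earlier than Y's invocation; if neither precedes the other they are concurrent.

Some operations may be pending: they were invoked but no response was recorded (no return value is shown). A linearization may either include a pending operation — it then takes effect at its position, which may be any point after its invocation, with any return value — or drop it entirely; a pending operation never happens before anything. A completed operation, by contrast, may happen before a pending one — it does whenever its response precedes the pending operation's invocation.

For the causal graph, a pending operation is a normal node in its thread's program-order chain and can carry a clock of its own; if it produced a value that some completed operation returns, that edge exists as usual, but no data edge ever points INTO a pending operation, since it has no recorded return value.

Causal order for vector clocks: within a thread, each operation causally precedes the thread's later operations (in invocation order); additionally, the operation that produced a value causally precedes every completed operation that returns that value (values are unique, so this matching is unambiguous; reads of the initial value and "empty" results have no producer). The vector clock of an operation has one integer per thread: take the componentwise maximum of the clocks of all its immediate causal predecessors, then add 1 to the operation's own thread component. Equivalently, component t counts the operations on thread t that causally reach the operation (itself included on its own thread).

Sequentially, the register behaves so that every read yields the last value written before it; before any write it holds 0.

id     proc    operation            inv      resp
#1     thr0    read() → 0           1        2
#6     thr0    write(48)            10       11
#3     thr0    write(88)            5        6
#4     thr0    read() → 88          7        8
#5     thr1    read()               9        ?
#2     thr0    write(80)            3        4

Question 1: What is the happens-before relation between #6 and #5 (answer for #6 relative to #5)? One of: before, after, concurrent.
Answer: concurrent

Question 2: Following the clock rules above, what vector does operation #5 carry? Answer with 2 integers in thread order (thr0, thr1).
Answer: (0, 1)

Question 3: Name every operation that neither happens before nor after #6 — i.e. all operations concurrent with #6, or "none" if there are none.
Answer: #5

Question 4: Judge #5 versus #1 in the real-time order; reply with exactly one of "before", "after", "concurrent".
Answer: after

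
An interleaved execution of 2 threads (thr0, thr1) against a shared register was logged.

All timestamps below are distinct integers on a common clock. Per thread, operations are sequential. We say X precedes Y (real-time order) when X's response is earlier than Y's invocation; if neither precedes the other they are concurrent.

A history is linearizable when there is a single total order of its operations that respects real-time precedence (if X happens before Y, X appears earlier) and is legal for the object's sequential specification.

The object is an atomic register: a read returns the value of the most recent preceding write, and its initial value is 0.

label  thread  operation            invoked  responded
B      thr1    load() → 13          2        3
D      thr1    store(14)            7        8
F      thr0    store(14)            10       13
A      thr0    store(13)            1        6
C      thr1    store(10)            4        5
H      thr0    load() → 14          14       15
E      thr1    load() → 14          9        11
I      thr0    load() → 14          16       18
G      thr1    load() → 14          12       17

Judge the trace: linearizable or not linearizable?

linearizable

one valid linearization: A, B, C, D, E, F, G, H, I
step 1: A store(13) — value 13
step 2: B load() → 13 — value 13
step 3: C store(10) — value 10
step 4: D store(14) — value 14
step 5: E load() → 14 — value 14
step 6: F store(14) — value 14
step 7: G load() → 14 — value 14
step 8: H load() → 14 — value 14
step 9: I load() → 14 — value 14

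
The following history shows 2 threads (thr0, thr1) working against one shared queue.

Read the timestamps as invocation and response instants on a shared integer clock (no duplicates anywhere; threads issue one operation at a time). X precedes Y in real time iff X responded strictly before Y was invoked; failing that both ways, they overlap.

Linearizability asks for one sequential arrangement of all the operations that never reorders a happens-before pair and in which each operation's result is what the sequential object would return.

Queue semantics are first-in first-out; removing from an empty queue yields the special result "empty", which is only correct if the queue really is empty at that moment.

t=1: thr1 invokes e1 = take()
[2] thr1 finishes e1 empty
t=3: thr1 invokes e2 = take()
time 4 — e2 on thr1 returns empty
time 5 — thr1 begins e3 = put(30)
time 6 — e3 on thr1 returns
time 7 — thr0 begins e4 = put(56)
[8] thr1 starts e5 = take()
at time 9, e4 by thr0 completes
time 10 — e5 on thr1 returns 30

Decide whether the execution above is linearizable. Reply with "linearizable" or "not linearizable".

linearizable

one valid linearization: e1, e2, e3, e4, e5
1. e1 take() → empty, leaving queue <>
2. e2 take() → empty, leaving queue <>
3. e3 put(30), leaving queue <30>
4. e4 put(56), leaving queue <30,56>
5. e5 take() → 30, leaving queue <56>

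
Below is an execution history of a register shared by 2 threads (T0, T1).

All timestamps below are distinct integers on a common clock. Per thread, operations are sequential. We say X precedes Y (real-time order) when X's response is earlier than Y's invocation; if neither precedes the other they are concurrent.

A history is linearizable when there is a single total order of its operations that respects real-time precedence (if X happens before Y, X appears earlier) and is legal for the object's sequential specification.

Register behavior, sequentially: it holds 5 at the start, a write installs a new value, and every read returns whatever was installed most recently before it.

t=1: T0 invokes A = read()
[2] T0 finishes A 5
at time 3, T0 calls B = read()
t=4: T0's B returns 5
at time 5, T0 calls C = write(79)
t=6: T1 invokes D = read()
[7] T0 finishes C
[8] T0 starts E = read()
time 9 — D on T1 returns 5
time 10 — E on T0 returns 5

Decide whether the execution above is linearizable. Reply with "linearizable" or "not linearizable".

cut after 9 events: linearizable; cut after 10 events (E responds, time 10): not linearizable
all 3 real-time-respecting orders fail — 5 completed register operations, no legal replay
sample order A, B, C, D, E stalls at step 4 — D read() → 5 has no legal effect
sample order A, B, C, E, D stalls at step 4 — E read() → 5 has no legal effect

not linearizable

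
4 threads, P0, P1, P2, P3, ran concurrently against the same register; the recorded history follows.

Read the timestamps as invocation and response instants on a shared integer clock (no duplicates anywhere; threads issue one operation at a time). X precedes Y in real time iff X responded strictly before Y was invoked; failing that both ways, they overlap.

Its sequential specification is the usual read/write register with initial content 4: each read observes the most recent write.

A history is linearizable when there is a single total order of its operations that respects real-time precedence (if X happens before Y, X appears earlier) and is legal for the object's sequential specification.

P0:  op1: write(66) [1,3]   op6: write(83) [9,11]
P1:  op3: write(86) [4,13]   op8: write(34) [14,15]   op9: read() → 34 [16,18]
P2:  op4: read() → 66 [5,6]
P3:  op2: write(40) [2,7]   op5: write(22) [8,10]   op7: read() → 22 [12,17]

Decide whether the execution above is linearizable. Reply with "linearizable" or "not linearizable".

linearizable

witness order: op1, op4, op2, op3, op6, op5, op7, op8, op9
1. op1 write(66), leaving value 66
2. op4 read() → 66, leaving value 66
3. op2 write(40), leaving value 40
4. op3 write(86), leaving value 86
5. op6 write(83), leaving value 83
6. op5 write(22), leaving value 22
7. op7 read() → 22, leaving value 22
8. op8 write(34), leaving value 34
9. op9 read() → 34, leaving value 34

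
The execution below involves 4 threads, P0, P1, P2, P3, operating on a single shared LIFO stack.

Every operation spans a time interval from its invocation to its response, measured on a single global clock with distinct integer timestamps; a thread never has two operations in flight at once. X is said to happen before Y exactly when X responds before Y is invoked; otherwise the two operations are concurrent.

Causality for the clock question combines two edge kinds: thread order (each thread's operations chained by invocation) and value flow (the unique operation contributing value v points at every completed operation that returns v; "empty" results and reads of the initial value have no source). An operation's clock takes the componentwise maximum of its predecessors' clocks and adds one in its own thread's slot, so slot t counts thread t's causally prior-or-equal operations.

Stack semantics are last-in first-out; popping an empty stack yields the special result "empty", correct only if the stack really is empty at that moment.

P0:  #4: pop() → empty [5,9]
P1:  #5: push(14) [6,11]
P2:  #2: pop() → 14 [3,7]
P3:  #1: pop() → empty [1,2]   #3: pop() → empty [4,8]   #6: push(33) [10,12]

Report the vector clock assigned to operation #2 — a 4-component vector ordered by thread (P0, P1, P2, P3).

(0, 1, 1, 0)

invoked at 1, #1 has no predecessors; its own P3 bump gives (0, 0, 0, 1)
invoked at 6, #5 has no predecessors; its own P1 bump gives (0, 1, 0, 0)
invoked at 5, #4 has no predecessors; its own P0 bump gives (1, 0, 0, 0)
invoked at 4, #3 merges VC(#1)=(0, 0, 0, 1) and bumps P3's slot → (0, 0, 0, 2)
invoked at 3, #2 merges VC(#5)=(0, 1, 0, 0) and bumps P2's slot → (0, 1, 1, 0)
invoked at 10, #6 merges VC(#3)=(0, 0, 0, 2) and bumps P3's slot → (0, 0, 0, 3)
target: VC(#2) = (0, 1, 1, 0)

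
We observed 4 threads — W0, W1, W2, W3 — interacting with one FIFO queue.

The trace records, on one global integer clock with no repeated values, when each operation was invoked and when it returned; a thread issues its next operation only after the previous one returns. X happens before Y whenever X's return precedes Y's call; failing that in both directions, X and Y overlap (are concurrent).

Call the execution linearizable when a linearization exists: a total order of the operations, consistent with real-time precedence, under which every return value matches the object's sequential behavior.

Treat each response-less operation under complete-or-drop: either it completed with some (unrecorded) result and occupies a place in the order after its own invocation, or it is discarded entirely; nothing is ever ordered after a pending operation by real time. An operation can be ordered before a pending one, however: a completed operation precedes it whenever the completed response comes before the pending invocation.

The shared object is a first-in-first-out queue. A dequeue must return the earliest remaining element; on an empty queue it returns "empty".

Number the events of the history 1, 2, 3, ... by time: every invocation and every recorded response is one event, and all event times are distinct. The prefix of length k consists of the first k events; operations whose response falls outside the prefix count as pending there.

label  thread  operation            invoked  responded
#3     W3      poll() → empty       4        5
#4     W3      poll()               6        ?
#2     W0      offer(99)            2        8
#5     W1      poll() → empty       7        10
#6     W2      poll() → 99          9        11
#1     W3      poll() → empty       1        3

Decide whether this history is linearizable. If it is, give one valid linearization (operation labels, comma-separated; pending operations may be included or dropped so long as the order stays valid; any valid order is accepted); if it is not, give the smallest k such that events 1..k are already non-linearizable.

linearizable — witness: #1, #3, #2, #6, #4, #5

after step 1 (#1 poll() → empty): queue <>
after step 2 (#3 poll() → empty): queue <>
after step 3 (#2 offer(99)): queue <99>
after step 4 (#6 poll() → 99): queue <>
after step 5 (#4 poll() (pending, included)): queue <>
after step 6 (#5 poll() → empty): queue <>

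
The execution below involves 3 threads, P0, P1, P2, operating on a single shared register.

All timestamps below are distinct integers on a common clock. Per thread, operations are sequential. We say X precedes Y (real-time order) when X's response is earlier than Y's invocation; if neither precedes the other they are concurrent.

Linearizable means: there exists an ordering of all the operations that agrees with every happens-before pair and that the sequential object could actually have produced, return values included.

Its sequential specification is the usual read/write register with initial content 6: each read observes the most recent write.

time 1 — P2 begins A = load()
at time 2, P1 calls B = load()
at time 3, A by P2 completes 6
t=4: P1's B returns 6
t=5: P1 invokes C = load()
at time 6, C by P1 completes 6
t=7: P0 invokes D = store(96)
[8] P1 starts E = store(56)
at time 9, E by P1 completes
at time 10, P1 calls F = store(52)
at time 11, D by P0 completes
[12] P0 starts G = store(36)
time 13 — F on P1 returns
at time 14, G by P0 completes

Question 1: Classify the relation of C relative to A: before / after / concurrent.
Answer: after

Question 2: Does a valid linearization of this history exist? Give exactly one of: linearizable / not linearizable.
linearizable

one valid linearization: A, B, C, D, E, F, G
step 1: A load() → 6 — value 6
step 2: B load() → 6 — value 6
step 3: C load() → 6 — value 6
step 4: D store(96) — value 96
step 5: E store(56) — value 56
step 6: F store(52) — value 52
step 7: G store(36) — value 36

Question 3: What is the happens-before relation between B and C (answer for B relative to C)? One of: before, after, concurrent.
Answer: before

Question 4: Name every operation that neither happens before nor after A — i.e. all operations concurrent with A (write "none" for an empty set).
Answer: B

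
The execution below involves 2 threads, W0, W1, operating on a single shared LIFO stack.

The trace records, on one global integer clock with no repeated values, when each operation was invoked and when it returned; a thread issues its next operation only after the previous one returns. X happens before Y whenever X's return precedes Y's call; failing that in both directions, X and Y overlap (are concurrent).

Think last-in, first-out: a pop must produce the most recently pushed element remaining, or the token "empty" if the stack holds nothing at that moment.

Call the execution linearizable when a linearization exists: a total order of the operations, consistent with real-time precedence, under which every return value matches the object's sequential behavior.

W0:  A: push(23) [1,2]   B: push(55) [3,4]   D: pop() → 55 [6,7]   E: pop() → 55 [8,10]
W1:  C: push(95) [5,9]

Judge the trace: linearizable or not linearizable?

already the first 10 events (up to E's response at time 10) admit no linearization; the first 9 still do
all 3 real-time-respecting orders fail — 5 completed LIFO stack operations, no legal replay
for example A, B, C, D, E fails at step 4: D pop() → 55 is not legal there
for example A, B, D, C, E fails at step 5: E pop() → 55 is not legal there

not linearizable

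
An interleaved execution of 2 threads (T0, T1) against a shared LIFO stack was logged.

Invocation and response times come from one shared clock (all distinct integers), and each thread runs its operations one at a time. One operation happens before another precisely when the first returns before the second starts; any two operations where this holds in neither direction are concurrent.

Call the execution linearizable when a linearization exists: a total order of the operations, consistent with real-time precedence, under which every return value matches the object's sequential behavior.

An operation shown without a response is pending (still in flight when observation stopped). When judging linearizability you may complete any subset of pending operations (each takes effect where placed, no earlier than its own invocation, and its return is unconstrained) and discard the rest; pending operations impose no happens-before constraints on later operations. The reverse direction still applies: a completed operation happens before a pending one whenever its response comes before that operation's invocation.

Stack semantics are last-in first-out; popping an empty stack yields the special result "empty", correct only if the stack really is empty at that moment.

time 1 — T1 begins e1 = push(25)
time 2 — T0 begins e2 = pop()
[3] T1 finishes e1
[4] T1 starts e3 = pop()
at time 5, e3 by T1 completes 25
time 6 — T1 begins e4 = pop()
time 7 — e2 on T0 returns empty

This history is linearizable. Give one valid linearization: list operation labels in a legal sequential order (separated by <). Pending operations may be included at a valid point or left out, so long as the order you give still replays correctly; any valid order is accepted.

e1 < e3 < e2

after step 1 (e1 push(25)): stack <25>
after step 2 (e3 pop() → 25): stack <>
after step 3 (e2 pop() → empty): stack <>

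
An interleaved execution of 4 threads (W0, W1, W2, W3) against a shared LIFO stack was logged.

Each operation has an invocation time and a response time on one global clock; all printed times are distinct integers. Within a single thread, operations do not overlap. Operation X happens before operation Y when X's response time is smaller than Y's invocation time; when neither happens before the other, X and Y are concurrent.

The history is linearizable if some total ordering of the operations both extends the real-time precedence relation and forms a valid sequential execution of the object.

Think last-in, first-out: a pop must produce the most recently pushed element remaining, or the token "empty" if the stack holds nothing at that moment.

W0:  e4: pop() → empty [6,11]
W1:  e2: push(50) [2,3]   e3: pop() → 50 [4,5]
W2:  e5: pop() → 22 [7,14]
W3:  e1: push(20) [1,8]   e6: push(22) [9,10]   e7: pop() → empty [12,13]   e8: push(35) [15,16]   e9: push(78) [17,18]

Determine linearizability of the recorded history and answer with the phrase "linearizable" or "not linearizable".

not linearizable

through event 12 a valid linearization exists; event 13 (e7 responding at time 13) ends that
all 7 real-time-respecting orders fail — 6 completed LIFO stack operations, no legal replay
every completion of the 1 pending operation (e5) was checked; none linearizes
sample order e1, e2, e3, e4, e6, e7 (pending dropped) stalls at step 4 — e4 pop() → empty has no legal effect
sample order e1, e2, e3, e6, e4, e7 (pending dropped) stalls at step 5 — e4 pop() → empty has no legal effect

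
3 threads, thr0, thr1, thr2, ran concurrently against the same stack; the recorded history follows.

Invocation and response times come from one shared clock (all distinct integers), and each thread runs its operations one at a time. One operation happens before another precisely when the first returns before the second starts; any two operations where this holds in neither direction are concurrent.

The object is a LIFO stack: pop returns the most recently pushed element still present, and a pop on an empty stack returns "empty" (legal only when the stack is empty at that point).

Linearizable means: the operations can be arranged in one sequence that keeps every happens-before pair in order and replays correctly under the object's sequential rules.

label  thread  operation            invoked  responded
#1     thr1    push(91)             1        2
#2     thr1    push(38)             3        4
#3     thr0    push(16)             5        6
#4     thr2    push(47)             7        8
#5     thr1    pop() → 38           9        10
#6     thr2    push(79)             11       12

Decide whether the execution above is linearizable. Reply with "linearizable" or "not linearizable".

cut after 9 events: linearizable; cut after 10 events (#5 responds, time 10): not linearizable
exhaustive check: the 5 completed stack ops admit one real-time order; illegal
for example #1, #2, #3, #4, #5 fails at step 5: #5 pop() → 38 is not legal there

not linearizable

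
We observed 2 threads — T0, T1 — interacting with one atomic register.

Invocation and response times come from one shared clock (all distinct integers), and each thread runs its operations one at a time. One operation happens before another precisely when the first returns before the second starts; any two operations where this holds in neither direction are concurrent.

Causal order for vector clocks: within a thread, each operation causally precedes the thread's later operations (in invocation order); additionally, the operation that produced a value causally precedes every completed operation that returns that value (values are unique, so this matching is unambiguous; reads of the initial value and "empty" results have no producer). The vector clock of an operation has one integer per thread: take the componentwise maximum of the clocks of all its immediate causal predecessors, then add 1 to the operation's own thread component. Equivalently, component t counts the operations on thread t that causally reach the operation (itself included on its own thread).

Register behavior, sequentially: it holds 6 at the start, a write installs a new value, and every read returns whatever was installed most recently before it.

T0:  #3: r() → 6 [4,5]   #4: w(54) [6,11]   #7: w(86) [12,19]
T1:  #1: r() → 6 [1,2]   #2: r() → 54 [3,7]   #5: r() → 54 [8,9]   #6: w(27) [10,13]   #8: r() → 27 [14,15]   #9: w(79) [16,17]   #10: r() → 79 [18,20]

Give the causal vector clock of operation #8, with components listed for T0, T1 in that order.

(2, 5)

#1, invoked 1, has no incoming edges; only T1's bump applies → (0, 1)
#3, invoked 4, has no incoming edges; only T0's bump applies → (1, 0)
#4, invoked 6, takes VC(#3)=(1, 0) under max, adds 1 for T0 → (2, 0)
#7, invoked 12, takes VC(#4)=(2, 0) under max, adds 1 for T0 → (3, 0)
#2, invoked 3, takes VC(#1)=(0, 1), VC(#4)=(2, 0) under max, adds 1 for T1 → (2, 2)
#5, invoked 8, takes VC(#2)=(2, 2), VC(#4)=(2, 0) under max, adds 1 for T1 → (2, 3)
#6, invoked 10, takes VC(#5)=(2, 3) under max, adds 1 for T1 → (2, 4)
#8, invoked 14, takes VC(#6)=(2, 4) under max, adds 1 for T1 → (2, 5)
#9, invoked 16, takes VC(#8)=(2, 5) under max, adds 1 for T1 → (2, 6)
#10, invoked 18, takes VC(#9)=(2, 6) under max, adds 1 for T1 → (2, 7)
target: VC(#8) = (2, 5)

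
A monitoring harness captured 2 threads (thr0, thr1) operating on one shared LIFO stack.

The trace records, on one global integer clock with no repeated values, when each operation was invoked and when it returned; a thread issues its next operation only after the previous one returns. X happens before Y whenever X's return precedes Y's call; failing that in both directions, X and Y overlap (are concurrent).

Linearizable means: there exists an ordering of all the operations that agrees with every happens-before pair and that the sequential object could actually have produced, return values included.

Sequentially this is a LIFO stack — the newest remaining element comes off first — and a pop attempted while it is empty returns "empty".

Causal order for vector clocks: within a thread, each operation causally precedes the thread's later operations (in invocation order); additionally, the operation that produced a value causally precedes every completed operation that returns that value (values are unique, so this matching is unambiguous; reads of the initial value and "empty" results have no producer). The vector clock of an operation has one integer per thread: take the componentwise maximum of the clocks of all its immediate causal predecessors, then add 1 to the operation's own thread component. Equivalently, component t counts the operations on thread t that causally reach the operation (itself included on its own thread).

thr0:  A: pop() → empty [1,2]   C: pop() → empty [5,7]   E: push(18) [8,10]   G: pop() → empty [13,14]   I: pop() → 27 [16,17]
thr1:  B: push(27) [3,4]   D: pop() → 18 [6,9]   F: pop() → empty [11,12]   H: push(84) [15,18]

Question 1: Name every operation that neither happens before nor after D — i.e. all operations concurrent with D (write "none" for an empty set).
Answer: C, E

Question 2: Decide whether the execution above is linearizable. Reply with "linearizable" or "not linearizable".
events 1..8 are fine; event 9 — the response of D at time 9 — makes the prefix non-linearizable
2 orders of the 4 completed LIFO stack ops respect real time; none is legal
no completion choice of the 1 pending operation (E) rescues it — every subset was tried
take A, B, C, D (pending dropped): step 3 already fails, because C pop() → empty cannot occur there
take A, B, D, C (pending dropped): step 3 already fails, because D pop() → 18 cannot occur there

not linearizable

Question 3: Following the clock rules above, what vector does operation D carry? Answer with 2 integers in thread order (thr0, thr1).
Answer: (3, 2)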